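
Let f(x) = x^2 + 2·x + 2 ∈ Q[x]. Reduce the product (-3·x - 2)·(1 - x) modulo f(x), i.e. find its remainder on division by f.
a · b ≡ -7·x - 8 (mod f(x))

First multiply in Q[x] without reducing: a · b = 3·x^2 - x - 2. Now divide by f(x) = x^2 + 2·x + 2, eliminating the leading term at each step:
  leading term 3·x^2: subtract (3)·f(x) = 3·x^2 + 6·x + 6, leaving -7·x - 8
The degree is now < 2, so this is the remainder. Hence a · b ≡ -7·x - 8 in Q[x]/(f).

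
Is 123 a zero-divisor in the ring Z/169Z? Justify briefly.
gcd(123, 169) = 1, so 123 is a unit in Z/169Z (it has a multiplicative inverse). A unit cannot be a zero-divisor: if 123·b ≡ 0 then multiplying both sides by 123^(−1) gives b ≡ 0. So 123 is not a zero-divisor.

Final answer: NO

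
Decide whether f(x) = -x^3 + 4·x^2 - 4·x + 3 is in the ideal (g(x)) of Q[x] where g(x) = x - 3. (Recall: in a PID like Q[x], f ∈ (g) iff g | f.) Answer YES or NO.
In Q[x] the ideal (g) consists of all multiples of g, so f ∈ (g) iff g | f, i.e. iff the remainder of f on division by g is 0. Divide f by g (g is monic, so eliminate the leading term of the running remainder at each step):
  leading term -x^3: subtract (-x^2)·g(x) = -x^3 + 3·x^2, leaving x^2 - 4·x + 3
  leading term x^2: subtract (x)·g(x) = x^2 - 3·x, leaving 3 - x
  leading term -x: subtract (-1)·g(x) = 3 - x, leaving 0
The remainder is 0, so f(x) = g(x) · h(x) with h(x) = -x^2 + x - 1. Hence g | f, i.e. f ∈ (g).

Final answer: YES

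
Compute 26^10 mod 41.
32

Use repeated squaring. Binary(10) = 1010. Walk through the bits of the exponent 10 left-to-right: at each bit after the leading one, square the running value, then multiply by 26 if the bit is 1 (always reducing mod 41):
  bit 1 = 1 (leading): start with 26.
  bit 2 = 0: square 26^2 = 676 ≡ 20 (mod 41).
  bit 3 = 1: square 20^2 = 400 ≡ 31; bit is 1, so multiply 31·26 = 806 ≡ 27 (mod 41).
  bit 4 = 0: square 27^2 = 729 ≡ 32 (mod 41).
Final value: 26^10 ≡ 32 (mod 41).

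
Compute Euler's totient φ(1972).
φ(1972) = 896

φ is multiplicative, with φ(p^e) = p^e − p^(e−1). Factorise 1972 = 2^2 · 17 · 29. Then
  φ(1972) = (2^2 − 2^1) · (17 − 1) · (29 − 1) = 2 · 16 · 28 = 896.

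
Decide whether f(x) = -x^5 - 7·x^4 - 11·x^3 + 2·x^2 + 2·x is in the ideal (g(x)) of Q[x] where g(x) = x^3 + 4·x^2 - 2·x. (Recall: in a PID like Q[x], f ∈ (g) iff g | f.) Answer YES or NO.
In Q[x] the ideal (g) consists of all multiples of g, so f ∈ (g) iff g | f, i.e. iff the remainder of f on division by g is 0. Divide f by g (g is monic, so eliminate the leading term of the running remainder at each step):
  leading term -x^5: subtract (-x^2)·g(x) = -x^5 - 4·x^4 + 2·x^3, leaving -3·x^4 - 13·x^3 + 2·x^2 + 2·x
  leading term -3·x^4: subtract (-3·x)·g(x) = -3·x^4 - 12·x^3 + 6·x^2, leaving -x^3 - 4·x^2 + 2·x
  leading term -x^3: subtract (-1)·g(x) = -x^3 - 4·x^2 + 2·x, leaving 0
The remainder is 0, so f(x) = g(x) · h(x) with h(x) = -x^2 - 3·x - 1. Hence g | f, i.e. f ∈ (g).

Final answer: YES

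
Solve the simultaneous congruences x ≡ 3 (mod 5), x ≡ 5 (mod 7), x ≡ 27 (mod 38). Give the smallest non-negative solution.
The moduli 5, 7, 38 are pairwise coprime, so by the CRT there is a unique solution mod 5·7·38 = 1330.
Solve by successive substitution. Start with x ≡ 3 (mod 5).
  Combine with x ≡ 5 (mod 7): write x = 3 + 5·t and require 3 + 5·t ≡ 5 (mod 7), i.e. 5·t ≡ 5 − 3 ≡ 2 (mod 7). Since 5^(−1) ≡ 3 (mod 7), t ≡ 3·2 ≡ 6 (mod 7). So x ≡ 3 + 5·6 = 33 (mod 35).
  Combine with x ≡ 27 (mod 38): write x = 33 + 35·t and require 33 + 35·t ≡ 27 (mod 38), i.e. 35·t ≡ 27 − 33 ≡ 32 (mod 38). Since 35^(−1) ≡ 25 (mod 38), t ≡ 25·32 ≡ 2 (mod 38). So x ≡ 33 + 35·2 = 103 (mod 1330).
Unique solution in [0, 1330): x = 103.

Final answer: x ≡ 103 (mod 1330); the representative in [0, 1330) is 103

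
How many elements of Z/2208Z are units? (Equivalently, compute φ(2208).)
An element a ∈ Z/2208Z is a unit iff gcd(a, 2208) = 1, so the number of units is φ(2208). φ is multiplicative, with φ(p^e) = p^e − p^(e−1). Factorise 2208 = 2^5 · 3 · 23. Then
  φ(2208) = (2^5 − 2^4) · (3 − 1) · (23 − 1) = 16 · 2 · 22 = 704.

Final answer: Z/2208Z has φ(2208) = 704 units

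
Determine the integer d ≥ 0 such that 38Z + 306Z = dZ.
In the PID Z, (a, b) is generated by gcd(a, b). Compute gcd(306, 38) with the extended Euclidean algorithm, tracking rows (r, s, t) with s·306 + t·38 = r:
  row A: (306, 1, 0)   [1·306 + 0·38 = 306]
  row B: (38, 0, 1)   [0·306 + 1·38 = 38]
  306 = 8·38 + 2   → row C = row A − 8·row B = (2, 1, −8)   [check: 1·306 − 8·38 = 2]
  38 = 19·2 + 0   → remainder 0, stop. gcd = 2 (last nonzero row C).
So gcd(38, 306) = 2, with Bézout identity 1·306 − 8·38 = 2. Containment (⊇): the Bézout identity exhibits 2 as an element of (38, 306), giving (2) ⊆ (38, 306). Containment (⊆): since 2 | 38 and 2 | 306 (38 = 2·19, 306 = 2·153), every Z-linear combination of 38 and 306 is divisible by 2, so (38, 306) ⊆ (2). Therefore (38, 306) = (2), d = 2.

Final answer: (38, 306) = (2); d = 2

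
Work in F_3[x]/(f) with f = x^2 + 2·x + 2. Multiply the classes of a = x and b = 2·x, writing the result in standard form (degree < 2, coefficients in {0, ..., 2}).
Multiply as integer polynomials: a · b = 2·x^2. Reducing coefficients mod 3: a · b ≡ 2·x^2. Now divide by f(x) = x^2 + 2·x + 2 in F_3[x], eliminating the leading term at each step:
  leading term 2·x^2: subtract (2)·f(x) = 2·x^2 + x + 1, leaving 2·x + 2 (coefficients mod 3)
The degree is now < 2, so this is the remainder. Hence a · b ≡ 2·x + 2 in F_3[x]/(f).

Final answer: a · b ≡ 2·x + 2 (mod f(x))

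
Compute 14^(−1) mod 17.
14^(−1) ≡ 11 (mod 17)

Apply the extended Euclidean algorithm to (17, 14), tracking rows (r, s, t) with s·17 + t·14 = r. Each division r_prev = q·r_cur + r_new produces the new row as (previous row) − q·(current row):
  row A: (17, 1, 0)   [1·17 + 0·14 = 17]
  row B: (14, 0, 1)   [0·17 + 1·14 = 14]
  17 = 1·14 + 3   → row C = row A − 1·row B = (3, 1, −1)   [check: 1·17 − 1·14 = 3]
  14 = 4·3 + 2   → row D = row B − 4·row C = (2, −4, 5)   [check: −4·17 + 5·14 = 2]
  3 = 1·2 + 1   → row E = row C − 1·row D = (1, 5, −6)   [check: 5·17 − 6·14 = 1]
  2 = 2·1 + 0   → remainder 0, stop. gcd = 1 (last nonzero row E).
The gcd is 1, so 14 is invertible mod 17. The last nonzero row gives 5·17 − 6·14 = 1, so t = −6. So 14^(−1) ≡ −6 ≡ 11 (mod 17). Verify: 14 · 11 = 154 ≡ 1 (mod 17). ✓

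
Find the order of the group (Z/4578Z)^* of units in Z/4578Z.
(Z/4578Z)^* consists of the classes a with gcd(a, 4578) = 1, so its order is φ(4578). φ is multiplicative, with φ(p^e) = p^e − p^(e−1). Factorise 4578 = 2 · 3 · 7 · 109. Then
  φ(4578) = (2 − 1) · (3 − 1) · (7 − 1) · (109 − 1) = 1 · 2 · 6 · 108 = 1296.
Thus |(Z/4578Z)^*| = 1296.

Final answer: |(Z/4578Z)^*| = 1296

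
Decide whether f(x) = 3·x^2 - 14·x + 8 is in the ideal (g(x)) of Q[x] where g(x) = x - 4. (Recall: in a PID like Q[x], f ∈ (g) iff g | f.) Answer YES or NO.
YES

In Q[x] the ideal (g) consists of all multiples of g, so f ∈ (g) iff g | f, i.e. iff the remainder of f on division by g is 0. Divide f by g (g is monic, so eliminate the leading term of the running remainder at each step):
  leading term 3·x^2: subtract (3·x)·g(x) = 3·x^2 - 12·x, leaving 8 - 2·x
  leading term -2·x: subtract (-2)·g(x) = 8 - 2·x, leaving 0
The remainder is 0, so f(x) = g(x) · h(x) with h(x) = 3·x - 2. Hence g | f, i.e. f ∈ (g).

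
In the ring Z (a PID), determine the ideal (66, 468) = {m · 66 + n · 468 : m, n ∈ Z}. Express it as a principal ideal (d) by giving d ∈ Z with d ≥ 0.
(66, 468) = (6); d = 6

In the PID Z, (a, b) is generated by gcd(a, b). Compute gcd(468, 66) with the extended Euclidean algorithm, tracking rows (r, s, t) with s·468 + t·66 = r:
  row A: (468, 1, 0)   [1·468 + 0·66 = 468]
  row B: (66, 0, 1)   [0·468 + 1·66 = 66]
  468 = 7·66 + 6   → row C = row A − 7·row B = (6, 1, −7)   [check: 1·468 − 7·66 = 6]
  66 = 11·6 + 0   → remainder 0, stop. gcd = 6 (last nonzero row C).
So gcd(66, 468) = 6, with Bézout identity 1·468 − 7·66 = 6. Containment (⊇): the Bézout identity exhibits 6 as an element of (66, 468), giving (6) ⊆ (66, 468). Containment (⊆): since 6 | 66 and 6 | 468 (66 = 6·11, 468 = 6·78), every Z-linear combination of 66 and 468 is divisible by 6, so (66, 468) ⊆ (6). Therefore (66, 468) = (6), d = 6.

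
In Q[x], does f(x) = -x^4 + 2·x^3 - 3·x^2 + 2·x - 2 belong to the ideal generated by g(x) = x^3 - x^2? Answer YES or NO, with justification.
In Q[x] the ideal (g) consists of all multiples of g, so f ∈ (g) iff g | f, i.e. iff the remainder of f on division by g is 0. Divide f by g (g is monic, so eliminate the leading term of the running remainder at each step):
  leading term -x^4: subtract (-x)·g(x) = -x^4 + x^3, leaving x^3 - 3·x^2 + 2·x - 2
  leading term x^3: subtract (1)·g(x) = x^3 - x^2, leaving -2·x^2 + 2·x - 2
The remainder r(x) = -2·x^2 + 2·x - 2 ≠ 0 (and deg r < deg g), so g ∤ f, i.e. f ∉ (g).

Final answer: NO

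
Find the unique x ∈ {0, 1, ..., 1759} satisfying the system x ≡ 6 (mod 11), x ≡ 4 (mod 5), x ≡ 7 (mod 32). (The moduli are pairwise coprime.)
The moduli 11, 5, 32 are pairwise coprime, so by the CRT there is a unique solution mod 11·5·32 = 1760.
Solve by successive substitution. Start with x ≡ 6 (mod 11).
  Combine with x ≡ 4 (mod 5): write x = 6 + 11·t and require 6 + 11·t ≡ 4 (mod 5), i.e. 11·t ≡ 4 − 6 ≡ 3 (mod 5). Since 11^(−1) ≡ 1 (mod 5) (11 ≡ 1 (mod 5)), t ≡ 1·3 ≡ 3 (mod 5). So x ≡ 6 + 11·3 = 39 (mod 55).
  Combine with x ≡ 7 (mod 32): write x = 39 + 55·t and require 39 + 55·t ≡ 7 (mod 32), i.e. 55·t ≡ 7 − 39 ≡ 0 (mod 32). Since 55^(−1) ≡ 7 (mod 32) (55 ≡ 23 (mod 32)), t ≡ 7·0 ≡ 0 (mod 32). So x ≡ 39 + 55·0 = 39 (mod 1760).
Unique solution in [0, 1760): x = 39.

Final answer: x ≡ 39 (mod 1760); the representative in [0, 1760) is 39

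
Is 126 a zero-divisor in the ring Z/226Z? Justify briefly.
YES

gcd(126, 226) = 2 > 1, so 126 is not a unit in Z/226Z. In Z/nZ every nonzero non-unit is a zero-divisor: explicitly, take b = 226/gcd = 113 ≠ 0 (mod 226); then 126·113 = 14238 = 63·226, i.e. 126·113 ≡ 0 (mod 226). So 126 is a zero-divisor.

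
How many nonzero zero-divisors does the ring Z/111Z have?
In Z/111Z each nonzero element is either a unit (gcd with 111 is 1) or a zero-divisor (gcd > 1). The number of units is φ(111): factorise 111 = 3 · 37, so φ(111) = (3 − 1) · (37 − 1) = 2 · 36 = 72. The nonzero elements number 111 − 1 = 110. Hence the nonzero zero-divisors number 110 − 72 = 38.

Final answer: Z/111Z has 38 nonzero zero-divisors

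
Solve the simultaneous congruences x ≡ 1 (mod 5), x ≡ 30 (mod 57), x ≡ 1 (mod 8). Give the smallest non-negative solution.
The moduli 5, 57, 8 are pairwise coprime, so by the CRT there is a unique solution mod 5·57·8 = 2280.
Solve by successive substitution. Start with x ≡ 1 (mod 5).
  Combine with x ≡ 30 (mod 57): write x = 1 + 5·t and require 1 + 5·t ≡ 30 (mod 57), i.e. 5·t ≡ 30 − 1 ≡ 29 (mod 57). Since 5^(−1) ≡ 23 (mod 57), t ≡ 23·29 ≡ 40 (mod 57). So x ≡ 1 + 5·40 = 201 (mod 285).
  Combine with x ≡ 1 (mod 8): write x = 201 + 285·t and require 201 + 285·t ≡ 1 (mod 8), i.e. 285·t ≡ 1 − 201 ≡ 0 (mod 8). Since 285^(−1) ≡ 5 (mod 8) (285 ≡ 5 (mod 8)), t ≡ 5·0 ≡ 0 (mod 8). So x ≡ 201 + 285·0 = 201 (mod 2280).
Unique solution in [0, 2280): x = 201.

Final answer: x ≡ 201 (mod 2280); the representative in [0, 2280) is 201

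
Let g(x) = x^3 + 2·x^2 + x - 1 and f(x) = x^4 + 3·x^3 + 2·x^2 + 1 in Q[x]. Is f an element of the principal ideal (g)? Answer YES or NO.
In Q[x] the ideal (g) consists of all multiples of g, so f ∈ (g) iff g | f, i.e. iff the remainder of f on division by g is 0. Divide f by g (g is monic, so eliminate the leading term of the running remainder at each step):
  leading term x^4: subtract (x)·g(x) = x^4 + 2·x^3 + x^2 - x, leaving x^3 + x^2 + x + 1
  leading term x^3: subtract (1)·g(x) = x^3 + 2·x^2 + x - 1, leaving 2 - x^2
The remainder r(x) = 2 - x^2 ≠ 0 (and deg r < deg g), so g ∤ f, i.e. f ∉ (g).

Final answer: NO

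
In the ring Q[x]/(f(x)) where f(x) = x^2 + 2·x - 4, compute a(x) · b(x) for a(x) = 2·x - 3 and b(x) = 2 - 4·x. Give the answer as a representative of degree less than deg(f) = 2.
First multiply in Q[x] without reducing: a · b = -8·x^2 + 16·x - 6. Now divide by f(x) = x^2 + 2·x - 4, eliminating the leading term at each step:
  leading term -8·x^2: subtract (-8)·f(x) = -8·x^2 - 16·x + 32, leaving 32·x - 38
The degree is now < 2, so this is the remainder. Hence a · b ≡ 32·x - 38 in Q[x]/(f).

Final answer: a · b ≡ 32·x - 38 (mod f(x))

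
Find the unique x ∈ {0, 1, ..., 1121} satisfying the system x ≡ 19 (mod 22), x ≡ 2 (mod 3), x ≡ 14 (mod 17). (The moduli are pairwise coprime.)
The moduli 22, 3, 17 are pairwise coprime, so by the CRT there is a unique solution mod 22·3·17 = 1122.
Solve by successive substitution. Start with x ≡ 19 (mod 22).
  Combine with x ≡ 2 (mod 3): write x = 19 + 22·t and require 19 + 22·t ≡ 2 (mod 3), i.e. 22·t ≡ 2 − 19 ≡ 1 (mod 3). Since 22^(−1) ≡ 1 (mod 3) (22 ≡ 1 (mod 3)), t ≡ 1·1 ≡ 1 (mod 3). So x ≡ 19 + 22·1 = 41 (mod 66).
  Combine with x ≡ 14 (mod 17): write x = 41 + 66·t and require 41 + 66·t ≡ 14 (mod 17), i.e. 66·t ≡ 14 − 41 ≡ 7 (mod 17). Since 66^(−1) ≡ 8 (mod 17) (66 ≡ 15 (mod 17)), t ≡ 8·7 ≡ 5 (mod 17). So x ≡ 41 + 66·5 = 371 (mod 1122).
Unique solution in [0, 1122): x = 371.

Final answer: x ≡ 371 (mod 1122); the representative in [0, 1122) is 371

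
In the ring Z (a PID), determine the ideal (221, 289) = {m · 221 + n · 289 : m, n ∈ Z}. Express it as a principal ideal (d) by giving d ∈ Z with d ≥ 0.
(221, 289) = (17); d = 17

In the PID Z, (a, b) is generated by gcd(a, b). Compute gcd(289, 221) with the extended Euclidean algorithm, tracking rows (r, s, t) with s·289 + t·221 = r:
  row A: (289, 1, 0)   [1·289 + 0·221 = 289]
  row B: (221, 0, 1)   [0·289 + 1·221 = 221]
  289 = 1·221 + 68   → row C = row A − 1·row B = (68, 1, −1)   [check: 1·289 − 1·221 = 68]
  221 = 3·68 + 17   → row D = row B − 3·row C = (17, −3, 4)   [check: −3·289 + 4·221 = 17]
  68 = 4·17 + 0   → remainder 0, stop. gcd = 17 (last nonzero row D).
So gcd(221, 289) = 17, with Bézout identity −3·289 + 4·221 = 17. Containment (⊇): the Bézout identity exhibits 17 as an element of (221, 289), giving (17) ⊆ (221, 289). Containment (⊆): since 17 | 221 and 17 | 289 (221 = 17·13, 289 = 17·17), every Z-linear combination of 221 and 289 is divisible by 17, so (221, 289) ⊆ (17). Therefore (221, 289) = (17), d = 17.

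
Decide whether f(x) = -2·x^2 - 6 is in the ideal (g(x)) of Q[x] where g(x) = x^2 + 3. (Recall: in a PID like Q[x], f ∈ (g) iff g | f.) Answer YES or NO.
YES

In Q[x] the ideal (g) consists of all multiples of g, so f ∈ (g) iff g | f, i.e. iff the remainder of f on division by g is 0. Divide f by g (g is monic, so eliminate the leading term of the running remainder at each step):
  leading term -2·x^2: subtract (-2)·g(x) = -2·x^2 - 6, leaving 0
The remainder is 0, so f(x) = g(x) · h(x) with h(x) = -2. Hence g | f, i.e. f ∈ (g).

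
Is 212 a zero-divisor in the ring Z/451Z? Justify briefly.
gcd(212, 451) = 1, so 212 is a unit in Z/451Z (it has a multiplicative inverse). A unit cannot be a zero-divisor: if 212·b ≡ 0 then multiplying both sides by 212^(−1) gives b ≡ 0. So 212 is not a zero-divisor.

Final answer: NO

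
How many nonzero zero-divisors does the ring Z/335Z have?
Z/335Z has 70 nonzero zero-divisors

In Z/335Z each nonzero element is either a unit (gcd with 335 is 1) or a zero-divisor (gcd > 1). The number of units is φ(335): factorise 335 = 5 · 67, so φ(335) = (5 − 1) · (67 − 1) = 4 · 66 = 264. The nonzero elements number 335 − 1 = 334. Hence the nonzero zero-divisors number 334 − 264 = 70.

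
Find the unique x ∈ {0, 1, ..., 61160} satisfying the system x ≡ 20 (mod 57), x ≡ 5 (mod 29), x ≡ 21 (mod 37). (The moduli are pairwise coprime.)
x ≡ 47159 (mod 61161); the representative in [0, 61161) is 47159

The moduli 57, 29, 37 are pairwise coprime, so by the CRT there is a unique solution mod 57·29·37 = 61161.
Solve by successive substitution. Start with x ≡ 20 (mod 57).
  Combine with x ≡ 5 (mod 29): write x = 20 + 57·t and require 20 + 57·t ≡ 5 (mod 29), i.e. 57·t ≡ 5 − 20 ≡ 14 (mod 29). Since 57^(−1) ≡ 28 (mod 29) (57 ≡ 28 (mod 29)), t ≡ 28·14 ≡ 15 (mod 29). So x ≡ 20 + 57·15 = 875 (mod 1653).
  Combine with x ≡ 21 (mod 37): write x = 875 + 1653·t and require 875 + 1653·t ≡ 21 (mod 37), i.e. 1653·t ≡ 21 − 875 ≡ 34 (mod 37). Since 1653^(−1) ≡ 3 (mod 37) (1653 ≡ 25 (mod 37)), t ≡ 3·34 ≡ 28 (mod 37). So x ≡ 875 + 1653·28 = 47159 (mod 61161).
Unique solution in [0, 61161): x = 47159.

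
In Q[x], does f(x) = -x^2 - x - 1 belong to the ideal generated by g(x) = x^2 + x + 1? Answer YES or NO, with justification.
In Q[x] the ideal (g) consists of all multiples of g, so f ∈ (g) iff g | f, i.e. iff the remainder of f on division by g is 0. Divide f by g (g is monic, so eliminate the leading term of the running remainder at each step):
  leading term -x^2: subtract (-1)·g(x) = -x^2 - x - 1, leaving 0
The remainder is 0, so f(x) = g(x) · h(x) with h(x) = -1. Hence g | f, i.e. f ∈ (g).

Final answer: YES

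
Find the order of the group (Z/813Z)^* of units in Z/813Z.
(Z/813Z)^* consists of the classes a with gcd(a, 813) = 1, so its order is φ(813). φ is multiplicative, with φ(p^e) = p^e − p^(e−1). Factorise 813 = 3 · 271. Then
  φ(813) = (3 − 1) · (271 − 1) = 2 · 270 = 540.
Thus |(Z/813Z)^*| = 540.

Final answer: |(Z/813Z)^*| = 540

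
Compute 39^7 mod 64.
23

Use repeated squaring. Binary(7) = 111. Walk through the bits of the exponent 7 left-to-right: at each bit after the leading one, square the running value, then multiply by 39 if the bit is 1 (always reducing mod 64):
  bit 1 = 1 (leading): start with 39.
  bit 2 = 1: square 39^2 = 1521 ≡ 49; bit is 1, so multiply 49·39 = 1911 ≡ 55 (mod 64).
  bit 3 = 1: square 55^2 = 3025 ≡ 17; bit is 1, so multiply 17·39 = 663 ≡ 23 (mod 64).
Final value: 39^7 ≡ 23 (mod 64).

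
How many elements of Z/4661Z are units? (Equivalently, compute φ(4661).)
An element a ∈ Z/4661Z is a unit iff gcd(a, 4661) = 1, so the number of units is φ(4661). φ is multiplicative, with φ(p^e) = p^e − p^(e−1). Factorise 4661 = 59 · 79. Then
  φ(4661) = (59 − 1) · (79 − 1) = 58 · 78 = 4524.

Final answer: Z/4661Z has φ(4661) = 4524 units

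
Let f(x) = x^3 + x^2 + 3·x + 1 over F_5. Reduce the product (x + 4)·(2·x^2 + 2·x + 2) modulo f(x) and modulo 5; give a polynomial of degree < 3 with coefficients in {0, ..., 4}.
Multiply as integer polynomials: a · b = 2·x^3 + 10·x^2 + 10·x + 8. Reducing coefficients mod 5: a · b ≡ 2·x^3 + 3. Now divide by f(x) = x^3 + x^2 + 3·x + 1 in F_5[x], eliminating the leading term at each step:
  leading term 2·x^3: subtract (2)·f(x) = 2·x^3 + 2·x^2 + x + 2, leaving 3·x^2 + 4·x + 1 (coefficients mod 5)
The degree is now < 3, so this is the remainder. Hence a · b ≡ 3·x^2 + 4·x + 1 in F_5[x]/(f).

Final answer: a · b ≡ 3·x^2 + 4·x + 1 (mod f(x))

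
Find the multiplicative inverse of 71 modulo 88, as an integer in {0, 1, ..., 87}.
71^(−1) ≡ 31 (mod 88)

Apply the extended Euclidean algorithm to (88, 71), tracking rows (r, s, t) with s·88 + t·71 = r. Each division r_prev = q·r_cur + r_new produces the new row as (previous row) − q·(current row):
  row A: (88, 1, 0)   [1·88 + 0·71 = 88]
  row B: (71, 0, 1)   [0·88 + 1·71 = 71]
  88 = 1·71 + 17   → row C = row A − 1·row B = (17, 1, −1)   [check: 1·88 − 1·71 = 17]
  71 = 4·17 + 3   → row D = row B − 4·row C = (3, −4, 5)   [check: −4·88 + 5·71 = 3]
  17 = 5·3 + 2   → row E = row C − 5·row D = (2, 21, −26)   [check: 21·88 − 26·71 = 2]
  3 = 1·2 + 1   → row F = row D − 1·row E = (1, −25, 31)   [check: −25·88 + 31·71 = 1]
  2 = 2·1 + 0   → remainder 0, stop. gcd = 1 (last nonzero row F).
The gcd is 1, so 71 is invertible mod 88. The last nonzero row gives −25·88 + 31·71 = 1, so t = 31. So 71^(−1) ≡ 31 (mod 88). Verify: 71 · 31 = 2201 ≡ 1 (mod 88). ✓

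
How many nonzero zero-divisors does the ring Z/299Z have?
In Z/299Z each nonzero element is either a unit (gcd with 299 is 1) or a zero-divisor (gcd > 1). The number of units is φ(299): factorise 299 = 13 · 23, so φ(299) = (13 − 1) · (23 − 1) = 12 · 22 = 264. The nonzero elements number 299 − 1 = 298. Hence the nonzero zero-divisors number 298 − 264 = 34.

Final answer: Z/299Z has 34 nonzero zero-divisors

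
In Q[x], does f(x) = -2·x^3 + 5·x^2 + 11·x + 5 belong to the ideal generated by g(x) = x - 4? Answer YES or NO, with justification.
In Q[x] the ideal (g) consists of all multiples of g, so f ∈ (g) iff g | f, i.e. iff the remainder of f on division by g is 0. Divide f by g (g is monic, so eliminate the leading term of the running remainder at each step):
  leading term -2·x^3: subtract (-2·x^2)·g(x) = -2·x^3 + 8·x^2, leaving -3·x^2 + 11·x + 5
  leading term -3·x^2: subtract (-3·x)·g(x) = -3·x^2 + 12·x, leaving 5 - x
  leading term -x: subtract (-1)·g(x) = 4 - x, leaving 1
The remainder r(x) = 1 ≠ 0 (and deg r < deg g), so g ∤ f, i.e. f ∉ (g).

Final answer: NO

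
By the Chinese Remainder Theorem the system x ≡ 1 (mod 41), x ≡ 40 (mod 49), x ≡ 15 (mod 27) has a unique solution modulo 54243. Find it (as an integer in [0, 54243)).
x ≡ 5577 (mod 54243); the representative in [0, 54243) is 5577

The moduli 41, 49, 27 are pairwise coprime, so by the CRT there is a unique solution mod 41·49·27 = 54243.
Solve by successive substitution. Start with x ≡ 1 (mod 41).
  Combine with x ≡ 40 (mod 49): write x = 1 + 41·t and require 1 + 41·t ≡ 40 (mod 49), i.e. 41·t ≡ 40 − 1 ≡ 39 (mod 49). Since 41^(−1) ≡ 6 (mod 49), t ≡ 6·39 ≡ 38 (mod 49). So x ≡ 1 + 41·38 = 1559 (mod 2009).
  Combine with x ≡ 15 (mod 27): write x = 1559 + 2009·t and require 1559 + 2009·t ≡ 15 (mod 27), i.e. 2009·t ≡ 15 − 1559 ≡ 22 (mod 27). Since 2009^(−1) ≡ 5 (mod 27) (2009 ≡ 11 (mod 27)), t ≡ 5·22 ≡ 2 (mod 27). So x ≡ 1559 + 2009·2 = 5577 (mod 54243).
Unique solution in [0, 54243): x = 5577.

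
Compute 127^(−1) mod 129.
127^(−1) ≡ 64 (mod 129)

Apply the extended Euclidean algorithm to (129, 127), tracking rows (r, s, t) with s·129 + t·127 = r. Each division r_prev = q·r_cur + r_new produces the new row as (previous row) − q·(current row):
  row A: (129, 1, 0)   [1·129 + 0·127 = 129]
  row B: (127, 0, 1)   [0·129 + 1·127 = 127]
  129 = 1·127 + 2   → row C = row A − 1·row B = (2, 1, −1)   [check: 1·129 − 1·127 = 2]
  127 = 63·2 + 1   → row D = row B − 63·row C = (1, −63, 64)   [check: −63·129 + 64·127 = 1]
  2 = 2·1 + 0   → remainder 0, stop. gcd = 1 (last nonzero row D).
The gcd is 1, so 127 is invertible mod 129. The last nonzero row gives −63·129 + 64·127 = 1, so t = 64. So 127^(−1) ≡ 64 (mod 129). Verify: 127 · 64 = 8128 ≡ 1 (mod 129). ✓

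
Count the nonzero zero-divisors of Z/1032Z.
In Z/1032Z each nonzero element is either a unit (gcd with 1032 is 1) or a zero-divisor (gcd > 1). The number of units is φ(1032): factorise 1032 = 2^3 · 3 · 43, so φ(1032) = (2^3 − 2^2) · (3 − 1) · (43 − 1) = 4 · 2 · 42 = 336. The nonzero elements number 1032 − 1 = 1031. Hence the nonzero zero-divisors number 1031 − 336 = 695.

Final answer: Z/1032Z has 695 nonzero zero-divisors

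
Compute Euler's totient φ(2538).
φ is multiplicative, with φ(p^e) = p^e − p^(e−1). Factorise 2538 = 2 · 3^3 · 47. Then
  φ(2538) = (2 − 1) · (3^3 − 3^2) · (47 − 1) = 1 · 18 · 46 = 828.

Final answer: φ(2538) = 828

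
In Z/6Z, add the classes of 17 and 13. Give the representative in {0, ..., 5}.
0

Reduce the summands first: 17 ≡ 5, 13 ≡ 1 (mod 6), so 17 + 13 ≡ 5 + 1 (mod 6). 5 + 1 = 6; 6 = 1·6 + 0, so (17 + 13) mod 6 = 0.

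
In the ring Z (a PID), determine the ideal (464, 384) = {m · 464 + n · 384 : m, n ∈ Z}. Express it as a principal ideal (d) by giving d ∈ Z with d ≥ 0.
In the PID Z, (a, b) is generated by gcd(a, b). Compute gcd(464, 384) with the extended Euclidean algorithm, tracking rows (r, s, t) with s·464 + t·384 = r:
  row A: (464, 1, 0)   [1·464 + 0·384 = 464]
  row B: (384, 0, 1)   [0·464 + 1·384 = 384]
  464 = 1·384 + 80   → row C = row A − 1·row B = (80, 1, −1)   [check: 1·464 − 1·384 = 80]
  384 = 4·80 + 64   → row D = row B − 4·row C = (64, −4, 5)   [check: −4·464 + 5·384 = 64]
  80 = 1·64 + 16   → row E = row C − 1·row D = (16, 5, −6)   [check: 5·464 − 6·384 = 16]
  64 = 4·16 + 0   → remainder 0, stop. gcd = 16 (last nonzero row E).
So gcd(464, 384) = 16, with Bézout identity 5·464 − 6·384 = 16. Containment (⊇): the Bézout identity exhibits 16 as an element of (464, 384), giving (16) ⊆ (464, 384). Containment (⊆): since 16 | 464 and 16 | 384 (464 = 16·29, 384 = 16·24), every Z-linear combination of 464 and 384 is divisible by 16, so (464, 384) ⊆ (16). Therefore (464, 384) = (16), d = 16.

Final answer: (464, 384) = (16); d = 16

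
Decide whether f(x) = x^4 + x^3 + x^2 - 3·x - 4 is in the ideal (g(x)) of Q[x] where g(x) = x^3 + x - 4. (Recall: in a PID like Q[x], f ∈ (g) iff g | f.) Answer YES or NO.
In Q[x] the ideal (g) consists of all multiples of g, so f ∈ (g) iff g | f, i.e. iff the remainder of f on division by g is 0. Divide f by g (g is monic, so eliminate the leading term of the running remainder at each step):
  leading term x^4: subtract (x)·g(x) = x^4 + x^2 - 4·x, leaving x^3 + x - 4
  leading term x^3: subtract (1)·g(x) = x^3 + x - 4, leaving 0
The remainder is 0, so f(x) = g(x) · h(x) with h(x) = x + 1. Hence g | f, i.e. f ∈ (g).

Final answer: YES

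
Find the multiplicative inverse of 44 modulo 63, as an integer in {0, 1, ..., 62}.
Apply the extended Euclidean algorithm to (63, 44), tracking rows (r, s, t) with s·63 + t·44 = r. Each division r_prev = q·r_cur + r_new produces the new row as (previous row) − q·(current row):
  row A: (63, 1, 0)   [1·63 + 0·44 = 63]
  row B: (44, 0, 1)   [0·63 + 1·44 = 44]
  63 = 1·44 + 19   → row C = row A − 1·row B = (19, 1, −1)   [check: 1·63 − 1·44 = 19]
  44 = 2·19 + 6   → row D = row B − 2·row C = (6, −2, 3)   [check: −2·63 + 3·44 = 6]
  19 = 3·6 + 1   → row E = row C − 3·row D = (1, 7, −10)   [check: 7·63 − 10·44 = 1]
  6 = 6·1 + 0   → remainder 0, stop. gcd = 1 (last nonzero row E).
The gcd is 1, so 44 is invertible mod 63. The last nonzero row gives 7·63 − 10·44 = 1, so t = −10. So 44^(−1) ≡ −10 ≡ 53 (mod 63). Verify: 44 · 53 = 2332 ≡ 1 (mod 63). ✓

Final answer: 44^(−1) ≡ 53 (mod 63)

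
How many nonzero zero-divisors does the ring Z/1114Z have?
Z/1114Z has 557 nonzero zero-divisors

In Z/1114Z each nonzero element is either a unit (gcd with 1114 is 1) or a zero-divisor (gcd > 1). The number of units is φ(1114): factorise 1114 = 2 · 557, so φ(1114) = (2 − 1) · (557 − 1) = 1 · 556 = 556. The nonzero elements number 1114 − 1 = 1113. Hence the nonzero zero-divisors number 1113 − 556 = 557.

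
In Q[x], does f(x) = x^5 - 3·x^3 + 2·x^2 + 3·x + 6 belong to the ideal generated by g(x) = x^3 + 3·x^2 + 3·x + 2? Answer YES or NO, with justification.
In Q[x] the ideal (g) consists of all multiples of g, so f ∈ (g) iff g | f, i.e. iff the remainder of f on division by g is 0. Divide f by g (g is monic, so eliminate the leading term of the running remainder at each step):
  leading term x^5: subtract (x^2)·g(x) = x^5 + 3·x^4 + 3·x^3 + 2·x^2, leaving -3·x^4 - 6·x^3 + 3·x + 6
  leading term -3·x^4: subtract (-3·x)·g(x) = -3·x^4 - 9·x^3 - 9·x^2 - 6·x, leaving 3·x^3 + 9·x^2 + 9·x + 6
  leading term 3·x^3: subtract (3)·g(x) = 3·x^3 + 9·x^2 + 9·x + 6, leaving 0
The remainder is 0, so f(x) = g(x) · h(x) with h(x) = x^2 - 3·x + 3. Hence g | f, i.e. f ∈ (g).

Final answer: YES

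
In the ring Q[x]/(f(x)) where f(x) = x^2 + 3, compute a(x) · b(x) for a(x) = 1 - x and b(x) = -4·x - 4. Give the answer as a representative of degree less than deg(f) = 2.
a · b ≡ -16 (mod f(x))

First multiply in Q[x] without reducing: a · b = 4·x^2 - 4. Now divide by f(x) = x^2 + 3, eliminating the leading term at each step:
  leading term 4·x^2: subtract (4)·f(x) = 4·x^2 + 12, leaving -16
The degree is now < 2, so this is the remainder. Hence a · b ≡ -16 in Q[x]/(f).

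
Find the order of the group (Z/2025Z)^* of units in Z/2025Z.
|(Z/2025Z)^*| = 1080

(Z/2025Z)^* consists of the classes a with gcd(a, 2025) = 1, so its order is φ(2025). φ is multiplicative, with φ(p^e) = p^e − p^(e−1). Factorise 2025 = 3^4 · 5^2. Then
  φ(2025) = (3^4 − 3^3) · (5^2 − 5^1) = 54 · 20 = 1080.
Thus |(Z/2025Z)^*| = 1080.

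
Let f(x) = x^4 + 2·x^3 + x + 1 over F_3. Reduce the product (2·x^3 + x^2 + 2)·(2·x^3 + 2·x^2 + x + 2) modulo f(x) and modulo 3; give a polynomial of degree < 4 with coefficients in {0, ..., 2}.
Multiply as integer polynomials: a · b = 4·x^6 + 6·x^5 + 4·x^4 + 9·x^3 + 6·x^2 + 2·x + 4. Reducing coefficients mod 3: a · b ≡ x^6 + x^4 + 2·x + 1. Now divide by f(x) = x^4 + 2·x^3 + x + 1 in F_3[x], eliminating the leading term at each step:
  leading term x^6: subtract (x^2)·f(x) = x^6 + 2·x^5 + x^3 + x^2, leaving x^5 + x^4 + 2·x^3 + 2·x^2 + 2·x + 1 (coefficients mod 3)
  leading term x^5: subtract (x)·f(x) = x^5 + 2·x^4 + x^2 + x, leaving 2·x^4 + 2·x^3 + x^2 + x + 1 (coefficients mod 3)
  leading term 2·x^4: subtract (2)·f(x) = 2·x^4 + x^3 + 2·x + 2, leaving x^3 + x^2 + 2·x + 2 (coefficients mod 3)
The degree is now < 4, so this is the remainder. Hence a · b ≡ x^3 + x^2 + 2·x + 2 in F_3[x]/(f).

Final answer: a · b ≡ x^3 + x^2 + 2·x + 2 (mod f(x))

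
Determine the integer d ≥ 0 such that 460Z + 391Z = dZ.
In the PID Z, (a, b) is generated by gcd(a, b). Compute gcd(460, 391) with the extended Euclidean algorithm, tracking rows (r, s, t) with s·460 + t·391 = r:
  row A: (460, 1, 0)   [1·460 + 0·391 = 460]
  row B: (391, 0, 1)   [0·460 + 1·391 = 391]
  460 = 1·391 + 69   → row C = row A − 1·row B = (69, 1, −1)   [check: 1·460 − 1·391 = 69]
  391 = 5·69 + 46   → row D = row B − 5·row C = (46, −5, 6)   [check: −5·460 + 6·391 = 46]
  69 = 1·46 + 23   → row E = row C − 1·row D = (23, 6, −7)   [check: 6·460 − 7·391 = 23]
  46 = 2·23 + 0   → remainder 0, stop. gcd = 23 (last nonzero row E).
So gcd(460, 391) = 23, with Bézout identity 6·460 − 7·391 = 23. Containment (⊇): the Bézout identity exhibits 23 as an element of (460, 391), giving (23) ⊆ (460, 391). Containment (⊆): since 23 | 460 and 23 | 391 (460 = 23·20, 391 = 23·17), every Z-linear combination of 460 and 391 is divisible by 23, so (460, 391) ⊆ (23). Therefore (460, 391) = (23), d = 23.

Final answer: (460, 391) = (23); d = 23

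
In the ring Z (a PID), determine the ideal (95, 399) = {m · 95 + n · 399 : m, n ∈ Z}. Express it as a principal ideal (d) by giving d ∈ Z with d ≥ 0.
In the PID Z, (a, b) is generated by gcd(a, b). Compute gcd(399, 95) with the extended Euclidean algorithm, tracking rows (r, s, t) with s·399 + t·95 = r:
  row A: (399, 1, 0)   [1·399 + 0·95 = 399]
  row B: (95, 0, 1)   [0·399 + 1·95 = 95]
  399 = 4·95 + 19   → row C = row A − 4·row B = (19, 1, −4)   [check: 1·399 − 4·95 = 19]
  95 = 5·19 + 0   → remainder 0, stop. gcd = 19 (last nonzero row C).
So gcd(95, 399) = 19, with Bézout identity 1·399 − 4·95 = 19. Containment (⊇): the Bézout identity exhibits 19 as an element of (95, 399), giving (19) ⊆ (95, 399). Containment (⊆): since 19 | 95 and 19 | 399 (95 = 19·5, 399 = 19·21), every Z-linear combination of 95 and 399 is divisible by 19, so (95, 399) ⊆ (19). Therefore (95, 399) = (19), d = 19.

Final answer: (95, 399) = (19); d = 19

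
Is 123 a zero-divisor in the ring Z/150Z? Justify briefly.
gcd(123, 150) = 3 > 1, so 123 is not a unit in Z/150Z. In Z/nZ every nonzero non-unit is a zero-divisor: explicitly, take b = 150/gcd = 50 ≠ 0 (mod 150); then 123·50 = 6150 = 41·150, i.e. 123·50 ≡ 0 (mod 150). So 123 is a zero-divisor.

Final answer: YES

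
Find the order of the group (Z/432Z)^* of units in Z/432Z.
|(Z/432Z)^*| = 144

(Z/432Z)^* consists of the classes a with gcd(a, 432) = 1, so its order is φ(432). φ is multiplicative, with φ(p^e) = p^e − p^(e−1). Factorise 432 = 2^4 · 3^3. Then
  φ(432) = (2^4 − 2^3) · (3^3 − 3^2) = 8 · 18 = 144.
Thus |(Z/432Z)^*| = 144.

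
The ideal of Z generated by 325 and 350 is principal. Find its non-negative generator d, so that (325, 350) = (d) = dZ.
(325, 350) = (25); d = 25

In the PID Z, (a, b) is generated by gcd(a, b). Compute gcd(350, 325) with the extended Euclidean algorithm, tracking rows (r, s, t) with s·350 + t·325 = r:
  row A: (350, 1, 0)   [1·350 + 0·325 = 350]
  row B: (325, 0, 1)   [0·350 + 1·325 = 325]
  350 = 1·325 + 25   → row C = row A − 1·row B = (25, 1, −1)   [check: 1·350 − 1·325 = 25]
  325 = 13·25 + 0   → remainder 0, stop. gcd = 25 (last nonzero row C).
So gcd(325, 350) = 25, with Bézout identity 1·350 − 1·325 = 25. Containment (⊇): the Bézout identity exhibits 25 as an element of (325, 350), giving (25) ⊆ (325, 350). Containment (⊆): since 25 | 325 and 25 | 350 (325 = 25·13, 350 = 25·14), every Z-linear combination of 325 and 350 is divisible by 25, so (325, 350) ⊆ (25). Therefore (325, 350) = (25), d = 25.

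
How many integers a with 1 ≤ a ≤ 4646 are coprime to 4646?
2200

The number of a ∈ {1, ..., 4646} with gcd(a, 4646) = 1 is by definition Euler's totient φ(4646). φ is multiplicative, with φ(p^e) = p^e − p^(e−1). Factorise 4646 = 2 · 23 · 101. Then
  φ(4646) = (2 − 1) · (23 − 1) · (101 − 1) = 1 · 22 · 100 = 2200.
So there are 2200 such integers.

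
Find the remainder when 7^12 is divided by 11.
Use repeated squaring. Binary(12) = 1100. Walk through the bits of the exponent 12 left-to-right: at each bit after the leading one, square the running value, then multiply by 7 if the bit is 1 (always reducing mod 11):
  bit 1 = 1 (leading): start with 7.
  bit 2 = 1: square 7^2 = 49 ≡ 5; bit is 1, so multiply 5·7 = 35 ≡ 2 (mod 11).
  bit 3 = 0: square 2^2 = 4 (mod 11).
  bit 4 = 0: square 4^2 = 16 ≡ 5 (mod 11).
Final value: 7^12 ≡ 5 (mod 11).

Final answer: 5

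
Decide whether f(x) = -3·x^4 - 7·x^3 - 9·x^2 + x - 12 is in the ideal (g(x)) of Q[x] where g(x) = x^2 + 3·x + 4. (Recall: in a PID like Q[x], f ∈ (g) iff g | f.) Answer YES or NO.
In Q[x] the ideal (g) consists of all multiples of g, so f ∈ (g) iff g | f, i.e. iff the remainder of f on division by g is 0. Divide f by g (g is monic, so eliminate the leading term of the running remainder at each step):
  leading term -3·x^4: subtract (-3·x^2)·g(x) = -3·x^4 - 9·x^3 - 12·x^2, leaving 2·x^3 + 3·x^2 + x - 12
  leading term 2·x^3: subtract (2·x)·g(x) = 2·x^3 + 6·x^2 + 8·x, leaving -3·x^2 - 7·x - 12
  leading term -3·x^2: subtract (-3)·g(x) = -3·x^2 - 9·x - 12, leaving 2·x
The remainder r(x) = 2·x ≠ 0 (and deg r < deg g), so g ∤ f, i.e. f ∉ (g).

Final answer: NO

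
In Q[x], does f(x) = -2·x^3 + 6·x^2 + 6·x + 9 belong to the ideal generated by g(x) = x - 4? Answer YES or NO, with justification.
NO

In Q[x] the ideal (g) consists of all multiples of g, so f ∈ (g) iff g | f, i.e. iff the remainder of f on division by g is 0. Divide f by g (g is monic, so eliminate the leading term of the running remainder at each step):
  leading term -2·x^3: subtract (-2·x^2)·g(x) = -2·x^3 + 8·x^2, leaving -2·x^2 + 6·x + 9
  leading term -2·x^2: subtract (-2·x)·g(x) = -2·x^2 + 8·x, leaving 9 - 2·x
  leading term -2·x: subtract (-2)·g(x) = 8 - 2·x, leaving 1
The remainder r(x) = 1 ≠ 0 (and deg r < deg g), so g ∤ f, i.e. f ∉ (g).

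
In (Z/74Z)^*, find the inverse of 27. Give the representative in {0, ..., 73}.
Apply the extended Euclidean algorithm to (74, 27), tracking rows (r, s, t) with s·74 + t·27 = r. Each division r_prev = q·r_cur + r_new produces the new row as (previous row) − q·(current row):
  row A: (74, 1, 0)   [1·74 + 0·27 = 74]
  row B: (27, 0, 1)   [0·74 + 1·27 = 27]
  74 = 2·27 + 20   → row C = row A − 2·row B = (20, 1, −2)   [check: 1·74 − 2·27 = 20]
  27 = 1·20 + 7   → row D = row B − 1·row C = (7, −1, 3)   [check: −1·74 + 3·27 = 7]
  20 = 2·7 + 6   → row E = row C − 2·row D = (6, 3, −8)   [check: 3·74 − 8·27 = 6]
  7 = 1·6 + 1   → row F = row D − 1·row E = (1, −4, 11)   [check: −4·74 + 11·27 = 1]
  6 = 6·1 + 0   → remainder 0, stop. gcd = 1 (last nonzero row F).
The gcd is 1, so 27 is invertible mod 74. The last nonzero row gives −4·74 + 11·27 = 1, so t = 11. So 27^(−1) ≡ 11 (mod 74). Verify: 27 · 11 = 297 ≡ 1 (mod 74). ✓

Final answer: 27^(−1) ≡ 11 (mod 74)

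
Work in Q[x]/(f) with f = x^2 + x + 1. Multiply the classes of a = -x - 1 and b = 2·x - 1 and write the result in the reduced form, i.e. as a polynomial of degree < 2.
First multiply in Q[x] without reducing: a · b = -2·x^2 - x + 1. Now divide by f(x) = x^2 + x + 1, eliminating the leading term at each step:
  leading term -2·x^2: subtract (-2)·f(x) = -2·x^2 - 2·x - 2, leaving x + 3
The degree is now < 2, so this is the remainder. Hence a · b ≡ x + 3 in Q[x]/(f).

Final answer: a · b ≡ x + 3 (mod f(x))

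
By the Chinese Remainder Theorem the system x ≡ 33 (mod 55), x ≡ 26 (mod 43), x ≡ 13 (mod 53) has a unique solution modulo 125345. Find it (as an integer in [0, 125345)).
x ≡ 116083 (mod 125345); the representative in [0, 125345) is 116083

The moduli 55, 43, 53 are pairwise coprime, so by the CRT there is a unique solution mod 55·43·53 = 125345.
Solve by successive substitution. Start with x ≡ 33 (mod 55).
  Combine with x ≡ 26 (mod 43): write x = 33 + 55·t and require 33 + 55·t ≡ 26 (mod 43), i.e. 55·t ≡ 26 − 33 ≡ 36 (mod 43). Since 55^(−1) ≡ 18 (mod 43) (55 ≡ 12 (mod 43)), t ≡ 18·36 ≡ 3 (mod 43). So x ≡ 33 + 55·3 = 198 (mod 2365).
  Combine with x ≡ 13 (mod 53): write x = 198 + 2365·t and require 198 + 2365·t ≡ 13 (mod 53), i.e. 2365·t ≡ 13 − 198 ≡ 27 (mod 53). Since 2365^(−1) ≡ 45 (mod 53) (2365 ≡ 33 (mod 53)), t ≡ 45·27 ≡ 49 (mod 53). So x ≡ 198 + 2365·49 = 116083 (mod 125345).
Unique solution in [0, 125345): x = 116083.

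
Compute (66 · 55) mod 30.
Reduce the factors first: 66 ≡ 6, 55 ≡ 25 (mod 30), so 66 · 55 ≡ 6 · 25 (mod 30). 6 · 25 = 150. Dividing by 30: 150 = 5·30 + 0. So (66 · 55) mod 30 = 0.

Final answer: 0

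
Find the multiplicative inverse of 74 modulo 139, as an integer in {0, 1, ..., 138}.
Apply the extended Euclidean algorithm to (139, 74), tracking rows (r, s, t) with s·139 + t·74 = r. Each division r_prev = q·r_cur + r_new produces the new row as (previous row) − q·(current row):
  row A: (139, 1, 0)   [1·139 + 0·74 = 139]
  row B: (74, 0, 1)   [0·139 + 1·74 = 74]
  139 = 1·74 + 65   → row C = row A − 1·row B = (65, 1, −1)   [check: 1·139 − 1·74 = 65]
  74 = 1·65 + 9   → row D = row B − 1·row C = (9, −1, 2)   [check: −1·139 + 2·74 = 9]
  65 = 7·9 + 2   → row E = row C − 7·row D = (2, 8, −15)   [check: 8·139 − 15·74 = 2]
  9 = 4·2 + 1   → row F = row D − 4·row E = (1, −33, 62)   [check: −33·139 + 62·74 = 1]
  2 = 2·1 + 0   → remainder 0, stop. gcd = 1 (last nonzero row F).
The gcd is 1, so 74 is invertible mod 139. The last nonzero row gives −33·139 + 62·74 = 1, so t = 62. So 74^(−1) ≡ 62 (mod 139). Verify: 74 · 62 = 4588 ≡ 1 (mod 139). ✓

Final answer: 74^(−1) ≡ 62 (mod 139)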